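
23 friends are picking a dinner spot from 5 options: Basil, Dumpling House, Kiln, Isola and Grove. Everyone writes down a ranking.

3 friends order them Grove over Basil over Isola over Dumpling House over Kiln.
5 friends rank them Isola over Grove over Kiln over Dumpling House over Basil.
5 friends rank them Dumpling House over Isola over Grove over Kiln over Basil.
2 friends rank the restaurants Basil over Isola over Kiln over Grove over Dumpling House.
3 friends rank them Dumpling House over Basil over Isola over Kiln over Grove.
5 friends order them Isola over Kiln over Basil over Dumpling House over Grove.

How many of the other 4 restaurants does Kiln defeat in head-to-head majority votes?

Kiln against each rival (23 friends):
Kiln vs Basil: Kiln is ranked higher on 5+5+5 = 15 ballots, Basil on 8. Kiln wins 15–8.
Kiln vs Dumpling House: Kiln, 12–11.
Kiln vs Isola: 0 for Kiln, 23 for Isola — Isola by 23–0.
Kiln vs Grove: Kiln preferred on 2+3+5 = 10 ballots; Grove wins 13–10.
Kiln beats Basil, Dumpling House; loses to Isola, Grove — 2 pairwise wins.

2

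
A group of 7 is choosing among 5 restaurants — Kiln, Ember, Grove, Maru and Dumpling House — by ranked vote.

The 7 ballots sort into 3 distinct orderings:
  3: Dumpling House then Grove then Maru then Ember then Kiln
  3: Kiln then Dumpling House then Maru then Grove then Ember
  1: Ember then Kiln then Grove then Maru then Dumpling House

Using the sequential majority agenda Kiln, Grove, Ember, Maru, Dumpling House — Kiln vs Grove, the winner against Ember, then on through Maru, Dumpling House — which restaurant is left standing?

Round 1: Kiln vs Grove — 4–3, Kiln advances.
Round 2: Kiln vs Ember — 3–4, Ember advances.
Round 3: Ember vs Maru — 1–6, Maru advances.
Round 4: Maru vs Dumpling House — 1–6, Dumpling House advances.
Dumpling House survives the agenda.

Dumpling House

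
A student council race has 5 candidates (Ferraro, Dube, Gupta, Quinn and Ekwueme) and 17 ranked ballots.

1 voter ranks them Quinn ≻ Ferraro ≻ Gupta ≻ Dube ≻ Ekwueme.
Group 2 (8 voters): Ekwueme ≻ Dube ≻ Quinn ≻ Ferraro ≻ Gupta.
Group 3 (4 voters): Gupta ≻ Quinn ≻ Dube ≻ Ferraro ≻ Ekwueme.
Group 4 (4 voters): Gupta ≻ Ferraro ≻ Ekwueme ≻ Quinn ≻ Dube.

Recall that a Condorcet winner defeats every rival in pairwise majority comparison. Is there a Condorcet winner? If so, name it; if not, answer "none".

Head-to-head results (17 voters):
Ferraro vs Dube: Dube wins 12–5.
Ferraro vs Gupta: Ferraro wins 9–8.
Ferraro vs Quinn: Quinn, 13–4.
Ferraro vs Ekwueme: Ferraro, 9–8.
Dube vs Gupta: Gupta, 9–8.
Dube–Quinn: Quinn 9–8.
Dube vs Ekwueme: Ekwueme, 12–5.
Gupta–Quinn: Quinn 9–8.
Gupta–Ekwueme: Gupta 9–8.
Quinn vs Ekwueme: Ekwueme, 12–5.
Each candidate drops at least one matchup (Ferraro loses to Dube; Dube loses to Gupta; Gupta loses to Ferraro; Quinn loses to Ekwueme; Ekwueme loses to Ferraro); the cycle Ferraro → Gupta → Dube → Ferraro rules out a Condorcet winner.

none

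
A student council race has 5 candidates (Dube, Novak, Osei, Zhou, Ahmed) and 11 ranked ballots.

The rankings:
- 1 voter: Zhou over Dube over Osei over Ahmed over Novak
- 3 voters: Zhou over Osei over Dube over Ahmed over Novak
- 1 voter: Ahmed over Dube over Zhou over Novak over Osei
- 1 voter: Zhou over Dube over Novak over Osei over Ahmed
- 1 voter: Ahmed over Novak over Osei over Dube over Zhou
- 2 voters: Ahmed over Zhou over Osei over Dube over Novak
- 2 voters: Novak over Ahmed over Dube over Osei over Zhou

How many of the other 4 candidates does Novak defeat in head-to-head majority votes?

Novak against each rival (11 voters):
Novak–Dube: Dube 8–3.
Novak vs Osei: Osei, 6–5.
Novak vs Zhou: Novak preferred on 1+2 = 3 ballots; Zhou wins 8–3.
Novak–Ahmed: Ahmed 8–3.
Novak beats no one; loses to Dube, Osei, Zhou, Ahmed — 0 pairwise wins.

0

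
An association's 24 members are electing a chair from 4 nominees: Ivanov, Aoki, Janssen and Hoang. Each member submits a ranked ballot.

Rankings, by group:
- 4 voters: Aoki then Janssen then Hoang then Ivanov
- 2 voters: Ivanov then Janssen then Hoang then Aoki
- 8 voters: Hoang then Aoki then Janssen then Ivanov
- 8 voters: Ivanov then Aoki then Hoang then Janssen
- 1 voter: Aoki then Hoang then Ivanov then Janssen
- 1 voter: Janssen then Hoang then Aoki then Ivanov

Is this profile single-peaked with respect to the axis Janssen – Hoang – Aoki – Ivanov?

no

Axis positions: Janssen=1, Hoang=2, Aoki=3, Ivanov=4.
Group 1: ranking walks positions 3-1-2-4; Janssen is ranked above Hoang even though Hoang lies between Janssen and the peak Aoki on the axis — preferences dip and rise again. Not single-peaked.
Group 2: ranking walks positions 4-1-2-3; Janssen is ranked above Aoki even though Aoki lies between Janssen and the peak Ivanov on the axis — preferences dip and rise again. Not single-peaked.
Group 3 (peak Hoang at position 2): ranking walks positions 2-3-1-4, expanding outward from the peak — single-peaked.
Group 4 (peak Ivanov at position 4): ranking walks positions 4-3-2-1, expanding outward from the peak — single-peaked.
Group 5 (peak Aoki at position 3): ranking walks positions 3-2-4-1, expanding outward from the peak — single-peaked.
Group 6 (peak Janssen at position 1): ranking walks positions 1-2-3-4, expanding outward from the peak — single-peaked.
Group 1 violates single-peakedness, so the profile is not single-peaked on this axis.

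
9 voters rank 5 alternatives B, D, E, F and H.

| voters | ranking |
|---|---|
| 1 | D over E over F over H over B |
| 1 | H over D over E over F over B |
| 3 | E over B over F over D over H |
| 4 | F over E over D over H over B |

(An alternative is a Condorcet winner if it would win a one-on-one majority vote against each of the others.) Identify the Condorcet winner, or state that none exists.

E

Head-to-head results (9 voters):
B vs D: B preferred on 3 ballots; D wins 6–3.
B vs E: 0 for B, 9 for E — E by 9–0.
B vs F: 3 to 6, F.
B vs H: B preferred on 3 ballots; H wins 6–3.
D vs E: D preferred on 1+1 = 2 ballots; E wins 7–2.
D vs F: D preferred on 1+1 = 2 ballots; F wins 7–2.
D vs H: 1+3+4 = 8 for D, 1 for H — D by 8–1.
E vs F: 5 to 4, E.
E vs H: 1+3+4 = 8 for E, 1 for H — E by 8–1.
F vs H: F preferred on 1+3+4 = 8 ballots; F wins 8–1.
E wins every pairwise contest, so E is the Condorcet winner.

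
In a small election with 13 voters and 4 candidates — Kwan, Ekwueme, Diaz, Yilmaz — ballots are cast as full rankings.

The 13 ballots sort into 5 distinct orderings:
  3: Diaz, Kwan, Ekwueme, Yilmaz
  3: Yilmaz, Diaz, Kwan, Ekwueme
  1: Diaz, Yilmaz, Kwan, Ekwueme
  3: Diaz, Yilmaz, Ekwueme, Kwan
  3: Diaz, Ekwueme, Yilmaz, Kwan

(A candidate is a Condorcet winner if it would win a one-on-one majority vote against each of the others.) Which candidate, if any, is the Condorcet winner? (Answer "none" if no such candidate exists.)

Diaz

Pairwise majorities:
Kwan vs Ekwueme: 7 to 6, Kwan.
Kwan vs Diaz: 0 for Kwan, 13 for Diaz — Diaz by 13–0.
Kwan vs Yilmaz: Kwan is ranked higher on 3 ballots, Yilmaz on 10. Yilmaz wins 10–3.
Ekwueme vs Diaz: 0 to 13, Diaz.
Ekwueme vs Yilmaz: Ekwueme is ranked higher on 3+3 = 6 ballots, Yilmaz on 7. Yilmaz wins 7–6.
Diaz vs Yilmaz: Diaz preferred on 3+1+3+3 = 10 ballots; Diaz wins 10–3.
Diaz wins every pairwise contest, so Diaz is the Condorcet winner.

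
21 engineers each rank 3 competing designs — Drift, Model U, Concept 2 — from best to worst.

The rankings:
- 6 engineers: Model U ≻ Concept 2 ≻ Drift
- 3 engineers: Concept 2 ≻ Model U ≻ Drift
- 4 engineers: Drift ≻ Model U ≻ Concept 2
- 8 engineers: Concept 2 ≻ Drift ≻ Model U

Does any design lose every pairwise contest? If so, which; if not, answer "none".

Head-to-head results (21 engineers):
Drift–Model U: Drift 12–9.
Drift–Concept 2: Concept 2 17–4.
Model U vs Concept 2: Concept 2, 11–10.
Model U loses to every other design — it is the Condorcet loser.

Model U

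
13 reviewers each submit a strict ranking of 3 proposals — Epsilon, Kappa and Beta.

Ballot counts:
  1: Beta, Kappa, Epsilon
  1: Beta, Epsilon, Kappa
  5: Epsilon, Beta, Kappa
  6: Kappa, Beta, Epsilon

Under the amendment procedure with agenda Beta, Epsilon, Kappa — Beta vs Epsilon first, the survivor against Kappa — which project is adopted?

Beta

Round 1: Beta vs Epsilon — 8–5, Beta advances.
Round 2: Beta vs Kappa — 7–6, Beta advances.
Beta survives the agenda.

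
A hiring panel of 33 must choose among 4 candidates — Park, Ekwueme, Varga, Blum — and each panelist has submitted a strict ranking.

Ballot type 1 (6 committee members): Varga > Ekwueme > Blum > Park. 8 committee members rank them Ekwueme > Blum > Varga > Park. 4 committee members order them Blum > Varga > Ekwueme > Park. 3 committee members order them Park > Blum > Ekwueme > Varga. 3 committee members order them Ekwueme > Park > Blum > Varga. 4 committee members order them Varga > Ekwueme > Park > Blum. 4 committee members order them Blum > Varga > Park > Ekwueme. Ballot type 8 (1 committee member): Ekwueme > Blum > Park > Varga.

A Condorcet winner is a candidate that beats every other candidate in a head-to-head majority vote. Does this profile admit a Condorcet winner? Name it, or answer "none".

none

Head-to-head results (33 committee members):
Park vs Ekwueme: Park is ranked higher on 3+4 = 7 ballots, Ekwueme on 26. Ekwueme wins 26–7.
Park vs Varga: Park preferred on 3+3+1 = 7 ballots; Varga wins 26–7.
Park vs Blum: 10 to 23, Blum.
Ekwueme vs Varga: Ekwueme is ranked higher on 8+3+3+1 = 15 ballots, Varga on 18. Varga wins 18–15.
Ekwueme vs Blum: Ekwueme preferred on 6+8+3+4+1 = 22 ballots; Ekwueme wins 22–11.
Varga vs Blum: Varga is ranked higher on 6+4 = 10 ballots, Blum on 23. Blum wins 23–10.
Every candidate loses at least once (Park loses to Ekwueme; Ekwueme loses to Varga; Varga loses to Blum; Blum loses to Ekwueme). The majority relation contains the cycle Ekwueme → Blum → Varga → Ekwueme, so there is no Condorcet winner.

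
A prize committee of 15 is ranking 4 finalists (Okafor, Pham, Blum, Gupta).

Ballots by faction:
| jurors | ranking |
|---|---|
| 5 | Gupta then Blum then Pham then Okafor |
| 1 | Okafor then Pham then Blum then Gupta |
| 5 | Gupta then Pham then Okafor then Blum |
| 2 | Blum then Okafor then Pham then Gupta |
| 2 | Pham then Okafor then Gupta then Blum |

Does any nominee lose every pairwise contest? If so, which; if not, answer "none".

Blum

Pairwise majorities:
Okafor vs Pham: Pham, 12–3.
Okafor vs Blum: 8 to 7, Okafor.
Okafor vs Gupta: Okafor preferred on 1+2+2 = 5 ballots; Gupta wins 10–5.
Pham vs Blum: Pham wins 8–7.
Pham vs Gupta: Gupta, 10–5.
Blum vs Gupta: 3 to 12, Gupta.
Blum is beaten in every head-to-head and is the Condorcet loser.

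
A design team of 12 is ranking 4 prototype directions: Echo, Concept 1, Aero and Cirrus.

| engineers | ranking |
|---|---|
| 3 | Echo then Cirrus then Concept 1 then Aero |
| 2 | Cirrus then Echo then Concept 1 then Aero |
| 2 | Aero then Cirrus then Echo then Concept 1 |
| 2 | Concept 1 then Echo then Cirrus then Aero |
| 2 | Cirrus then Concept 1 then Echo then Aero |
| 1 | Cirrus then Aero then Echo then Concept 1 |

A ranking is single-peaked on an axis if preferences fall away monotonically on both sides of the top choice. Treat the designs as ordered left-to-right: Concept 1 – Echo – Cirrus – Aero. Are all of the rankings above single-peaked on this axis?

Axis positions: Concept 1=1, Echo=2, Cirrus=3, Aero=4.
Group 1 (peak Echo at position 2): ranking walks positions 2-3-1-4, expanding outward from the peak — single-peaked.
Group 2 (peak Cirrus at position 3): ranking walks positions 3-2-1-4, expanding outward from the peak — single-peaked.
Group 3 (peak Aero at position 4): ranking walks positions 4-3-2-1, expanding outward from the peak — single-peaked.
Group 4 (peak Concept 1 at position 1): ranking walks positions 1-2-3-4, expanding outward from the peak — single-peaked.
Group 5: ranking walks positions 3-1-2-4; Concept 1 is ranked above Echo even though Echo lies between Concept 1 and the peak Cirrus on the axis — preferences dip and rise again. Not single-peaked.
Group 6 (peak Cirrus at position 3): ranking walks positions 3-4-2-1, expanding outward from the peak — single-peaked.
Group 5 violates single-peakedness, so the profile is not single-peaked on this axis.

no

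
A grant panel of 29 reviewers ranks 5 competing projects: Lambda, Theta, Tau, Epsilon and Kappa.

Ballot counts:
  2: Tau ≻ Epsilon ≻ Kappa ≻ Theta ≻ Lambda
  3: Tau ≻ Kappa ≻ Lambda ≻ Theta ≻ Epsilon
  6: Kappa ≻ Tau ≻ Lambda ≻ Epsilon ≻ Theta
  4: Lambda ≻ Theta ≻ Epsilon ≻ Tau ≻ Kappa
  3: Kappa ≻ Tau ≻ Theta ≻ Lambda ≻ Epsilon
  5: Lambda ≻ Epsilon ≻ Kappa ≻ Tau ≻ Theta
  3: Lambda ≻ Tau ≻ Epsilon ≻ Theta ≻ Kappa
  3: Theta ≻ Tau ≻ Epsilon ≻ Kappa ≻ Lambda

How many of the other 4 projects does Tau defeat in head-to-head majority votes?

4

Tau against each rival (29 reviewers):
Tau–Lambda: Tau 17–12.
Tau vs Theta: 22 to 7, Tau.
Tau vs Epsilon: Tau, 20–9.
Tau vs Kappa: Tau, 15–14.
Tau beats Lambda, Theta, Epsilon, Kappa — 4 pairwise wins.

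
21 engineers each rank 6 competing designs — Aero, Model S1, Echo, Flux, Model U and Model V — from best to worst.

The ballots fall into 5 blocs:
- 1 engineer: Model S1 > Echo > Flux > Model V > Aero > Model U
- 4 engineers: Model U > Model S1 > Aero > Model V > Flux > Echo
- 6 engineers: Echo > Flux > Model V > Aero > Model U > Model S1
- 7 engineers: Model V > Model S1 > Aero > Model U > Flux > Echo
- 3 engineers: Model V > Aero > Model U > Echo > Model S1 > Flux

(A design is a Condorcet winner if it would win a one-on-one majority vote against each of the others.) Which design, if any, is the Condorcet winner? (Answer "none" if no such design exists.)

Model V

Pairwise majorities:
Aero vs Model S1: 6+3 = 9 for Aero, 12 for Model S1 — Model S1 by 12–9.
Aero–Echo: Aero 14–7.
Aero vs Flux: 4+7+3 = 14 for Aero, 7 for Flux — Aero by 14–7.
Aero vs Model U: Aero preferred on 1+6+7+3 = 17 ballots; Aero wins 17–4.
Aero vs Model V: 4 to 17, Model V.
Model S1 vs Echo: Model S1 wins 12–9.
Model S1 vs Flux: Model S1 preferred on 1+4+7+3 = 15 ballots; Model S1 wins 15–6.
Model S1 vs Model U: Model S1 is ranked higher on 1+7 = 8 ballots, Model U on 13. Model U wins 13–8.
Model S1 vs Model V: Model V, 16–5.
Echo–Flux: Flux 11–10.
Echo vs Model U: Model U wins 14–7.
Echo vs Model V: Model V wins 14–7.
Flux vs Model U: 7 to 14, Model U.
Flux vs Model V: 7 to 14, Model V.
Model U vs Model V: Model V wins 17–4.
Model V beats each of Aero, Model S1, Echo, Flux, Model U — Model V is the Condorcet winner.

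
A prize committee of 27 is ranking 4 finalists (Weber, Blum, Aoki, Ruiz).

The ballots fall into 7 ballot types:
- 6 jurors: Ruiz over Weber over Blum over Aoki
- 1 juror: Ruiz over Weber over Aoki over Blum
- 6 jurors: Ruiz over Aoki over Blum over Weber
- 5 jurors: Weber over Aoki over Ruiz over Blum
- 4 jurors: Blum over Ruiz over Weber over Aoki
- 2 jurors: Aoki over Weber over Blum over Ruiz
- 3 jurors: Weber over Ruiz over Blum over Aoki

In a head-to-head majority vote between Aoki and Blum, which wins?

Aoki

Ballots ranking Aoki above Blum: 1 + 6 + 5 + 2 = 14.
Ballots ranking Blum above Aoki: 27 − 14 = 13.
Aoki wins the head-to-head 14–13.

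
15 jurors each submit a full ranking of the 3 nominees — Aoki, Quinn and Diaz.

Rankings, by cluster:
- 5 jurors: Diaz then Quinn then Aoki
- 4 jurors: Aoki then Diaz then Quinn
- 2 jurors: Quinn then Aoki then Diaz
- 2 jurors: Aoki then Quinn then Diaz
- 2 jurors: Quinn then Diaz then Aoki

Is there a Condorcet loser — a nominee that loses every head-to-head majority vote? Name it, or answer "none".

Pairwise majorities:
Aoki vs Quinn: 6 to 9, Quinn.
Aoki vs Diaz: Aoki is ranked higher on 4+2+2 = 8 ballots, Diaz on 7. Aoki wins 8–7.
Quinn vs Diaz: Diaz wins 9–6.
Every nominee wins at least one matchup (Aoki beats Diaz; Quinn beats Aoki; Diaz beats Quinn), so there is no Condorcet loser.

none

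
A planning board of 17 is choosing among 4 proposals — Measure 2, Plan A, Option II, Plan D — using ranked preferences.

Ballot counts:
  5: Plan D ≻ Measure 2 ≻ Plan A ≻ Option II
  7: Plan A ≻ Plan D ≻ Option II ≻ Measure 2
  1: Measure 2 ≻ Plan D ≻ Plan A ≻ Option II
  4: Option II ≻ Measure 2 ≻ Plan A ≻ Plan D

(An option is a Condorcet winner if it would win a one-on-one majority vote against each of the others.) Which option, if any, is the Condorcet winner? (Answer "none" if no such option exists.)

none

Head-to-head results (17 council members):
Measure 2 vs Plan A: Measure 2 preferred on 5+1+4 = 10 ballots; Measure 2 wins 10–7.
Measure 2 vs Option II: 6 to 11, Option II.
Measure 2 vs Plan D: Plan D wins 12–5.
Plan A vs Option II: Plan A is ranked higher on 5+7+1 = 13 ballots, Option II on 4. Plan A wins 13–4.
Plan A vs Plan D: 7+4 = 11 for Plan A, 6 for Plan D — Plan A by 11–6.
Option II vs Plan D: 4 for Option II, 13 for Plan D — Plan D by 13–4.
Each option drops at least one matchup (Measure 2 loses to Option II; Plan A loses to Measure 2; Option II loses to Plan A; Plan D loses to Plan A); the cycle Measure 2 beats Plan A beats Option II beats Measure 2 rules out a Condorcet winner.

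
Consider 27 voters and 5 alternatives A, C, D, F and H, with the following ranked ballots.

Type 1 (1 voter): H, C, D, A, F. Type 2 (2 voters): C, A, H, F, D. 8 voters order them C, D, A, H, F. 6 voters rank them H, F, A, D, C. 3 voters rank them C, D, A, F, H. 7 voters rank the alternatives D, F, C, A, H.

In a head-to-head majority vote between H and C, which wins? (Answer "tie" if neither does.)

Ballots ranking H above C: 1 + 6 = 7.
Ballots ranking C above H: 27 − 7 = 20.
C wins the head-to-head 20–7.

C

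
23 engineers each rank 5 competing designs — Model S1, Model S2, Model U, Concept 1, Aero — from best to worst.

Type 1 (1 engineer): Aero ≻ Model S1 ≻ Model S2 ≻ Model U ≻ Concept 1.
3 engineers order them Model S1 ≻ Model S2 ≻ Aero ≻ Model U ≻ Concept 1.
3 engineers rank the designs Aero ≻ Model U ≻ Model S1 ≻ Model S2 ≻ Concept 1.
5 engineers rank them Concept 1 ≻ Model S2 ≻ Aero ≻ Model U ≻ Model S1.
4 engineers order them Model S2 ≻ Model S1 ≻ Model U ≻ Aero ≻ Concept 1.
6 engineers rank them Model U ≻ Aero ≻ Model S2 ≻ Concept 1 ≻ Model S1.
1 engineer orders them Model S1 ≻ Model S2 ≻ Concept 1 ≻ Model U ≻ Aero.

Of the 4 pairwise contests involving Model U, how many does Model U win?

Model U against each rival (23 engineers):
Model U vs Model S1: Model U wins 14–9.
Model U vs Model S2: Model S2, 14–9.
Model U vs Concept 1: 1+3+3+4+6 = 17 for Model U, 6 for Concept 1 — Model U by 17–6.
Model U vs Aero: Model U preferred on 4+6+1 = 11 ballots; Aero wins 12–11.
Model U beats Model S1, Concept 1; loses to Model S2, Aero — 2 pairwise wins.

2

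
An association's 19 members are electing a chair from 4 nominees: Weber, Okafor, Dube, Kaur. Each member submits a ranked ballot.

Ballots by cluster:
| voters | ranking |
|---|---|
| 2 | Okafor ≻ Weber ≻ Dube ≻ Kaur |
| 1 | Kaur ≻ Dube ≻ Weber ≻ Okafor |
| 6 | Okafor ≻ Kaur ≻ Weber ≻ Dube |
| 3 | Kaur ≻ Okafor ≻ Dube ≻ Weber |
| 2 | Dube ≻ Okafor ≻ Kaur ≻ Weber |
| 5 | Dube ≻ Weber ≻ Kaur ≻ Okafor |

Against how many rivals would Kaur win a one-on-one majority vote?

Kaur against each rival (19 voters):
Kaur vs Weber: Kaur is ranked higher on 1+6+3+2 = 12 ballots, Weber on 7. Kaur wins 12–7.
Kaur–Okafor: Okafor 10–9.
Kaur vs Dube: Kaur wins 10–9.
Kaur beats Weber, Dube; loses to Okafor — 2 pairwise wins.

2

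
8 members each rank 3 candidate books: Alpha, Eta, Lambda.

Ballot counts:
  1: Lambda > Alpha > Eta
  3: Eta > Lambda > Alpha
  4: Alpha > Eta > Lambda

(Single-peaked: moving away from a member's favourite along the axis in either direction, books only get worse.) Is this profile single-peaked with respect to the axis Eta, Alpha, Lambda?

Axis positions: Eta=1, Alpha=2, Lambda=3.
Cluster 1 (peak Lambda at position 3): ranking walks positions 3-2-1, expanding outward from the peak — single-peaked.
Cluster 2: ranking walks positions 1-3-2; Lambda is ranked above Alpha even though Alpha lies between Lambda and the peak Eta on the axis — preferences dip and rise again. Not single-peaked.
Cluster 3 (peak Alpha at position 2): ranking walks positions 2-1-3, expanding outward from the peak — single-peaked.
Cluster 2 violates single-peakedness, so the profile is not single-peaked on this axis.

no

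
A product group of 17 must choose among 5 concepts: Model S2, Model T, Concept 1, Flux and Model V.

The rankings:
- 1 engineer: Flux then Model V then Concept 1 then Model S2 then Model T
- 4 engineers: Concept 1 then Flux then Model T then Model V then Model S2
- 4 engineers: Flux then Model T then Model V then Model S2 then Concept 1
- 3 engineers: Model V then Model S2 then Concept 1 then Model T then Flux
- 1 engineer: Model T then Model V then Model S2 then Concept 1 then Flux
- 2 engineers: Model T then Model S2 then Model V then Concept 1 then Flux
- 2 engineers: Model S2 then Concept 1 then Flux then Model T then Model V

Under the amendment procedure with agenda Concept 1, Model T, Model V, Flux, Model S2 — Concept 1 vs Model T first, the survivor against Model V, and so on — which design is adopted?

Flux

Round 1: Concept 1 vs Model T — 10–7, Concept 1 advances.
Round 2: Concept 1 vs Model V — 6–11, Model V advances.
Round 3: Model V vs Flux — 6–11, Flux advances.
Round 4: Flux vs Model S2 — 9–8, Flux advances.
The agenda winner is Flux.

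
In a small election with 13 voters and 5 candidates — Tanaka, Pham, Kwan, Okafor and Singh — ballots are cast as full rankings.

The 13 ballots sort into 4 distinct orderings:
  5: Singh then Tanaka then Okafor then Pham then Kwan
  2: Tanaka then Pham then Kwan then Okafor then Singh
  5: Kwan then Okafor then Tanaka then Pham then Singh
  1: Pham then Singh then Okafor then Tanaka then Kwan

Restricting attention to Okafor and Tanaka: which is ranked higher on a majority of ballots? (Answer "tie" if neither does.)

Tanaka

Ballots ranking Okafor above Tanaka: 5 + 1 = 6.
Ballots ranking Tanaka above Okafor: 13 − 6 = 7.
Tanaka wins the head-to-head 7–6.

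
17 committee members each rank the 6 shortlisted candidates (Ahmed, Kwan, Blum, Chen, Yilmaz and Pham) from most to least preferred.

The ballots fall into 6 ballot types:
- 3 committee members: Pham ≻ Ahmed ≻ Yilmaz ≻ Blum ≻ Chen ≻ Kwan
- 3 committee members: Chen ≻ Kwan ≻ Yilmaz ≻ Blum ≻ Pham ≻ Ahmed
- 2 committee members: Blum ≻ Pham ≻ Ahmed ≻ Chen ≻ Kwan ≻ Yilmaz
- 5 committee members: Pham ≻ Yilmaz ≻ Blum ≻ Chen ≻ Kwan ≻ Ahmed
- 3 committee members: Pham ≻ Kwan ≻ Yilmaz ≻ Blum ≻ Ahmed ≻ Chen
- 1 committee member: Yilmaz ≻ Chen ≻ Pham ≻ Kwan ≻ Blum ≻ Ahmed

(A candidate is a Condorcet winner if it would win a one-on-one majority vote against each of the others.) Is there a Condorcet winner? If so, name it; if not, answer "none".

Pham

Check each pair by majority over 17 ballots:
Ahmed–Kwan: Kwan 12–5.
Ahmed–Blum: Blum 14–3.
Ahmed vs Chen: Chen, 9–8.
Ahmed vs Yilmaz: Yilmaz, 12–5.
Ahmed vs Pham: Pham, 17–0.
Kwan vs Blum: Blum wins 10–7.
Kwan–Chen: Chen 14–3.
Kwan vs Yilmaz: Yilmaz wins 9–8.
Kwan vs Pham: Pham, 14–3.
Blum vs Chen: Blum, 13–4.
Blum–Yilmaz: Yilmaz 15–2.
Blum vs Pham: Pham wins 12–5.
Chen vs Yilmaz: Yilmaz, 12–5.
Chen vs Pham: Pham wins 13–4.
Yilmaz–Pham: Pham 13–4.
Pham wins every pairwise contest, so Pham is the Condorcet winner.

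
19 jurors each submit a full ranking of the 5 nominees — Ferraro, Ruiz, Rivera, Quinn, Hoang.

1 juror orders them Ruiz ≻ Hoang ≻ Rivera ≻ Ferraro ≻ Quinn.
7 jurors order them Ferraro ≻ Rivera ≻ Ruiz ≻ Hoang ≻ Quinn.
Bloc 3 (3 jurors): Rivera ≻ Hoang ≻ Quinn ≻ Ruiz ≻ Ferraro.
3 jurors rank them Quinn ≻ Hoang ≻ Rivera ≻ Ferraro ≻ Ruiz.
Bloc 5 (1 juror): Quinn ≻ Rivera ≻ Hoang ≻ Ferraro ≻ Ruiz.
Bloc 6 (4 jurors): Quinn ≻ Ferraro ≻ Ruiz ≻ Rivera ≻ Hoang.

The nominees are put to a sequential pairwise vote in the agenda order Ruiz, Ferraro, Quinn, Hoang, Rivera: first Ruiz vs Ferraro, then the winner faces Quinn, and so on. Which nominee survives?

Rivera

Round 1: Ruiz vs Ferraro — 4–15, Ferraro advances.
Round 2: Ferraro vs Quinn — 8–11, Quinn advances.
Round 3: Quinn vs Hoang — 8–11, Hoang advances.
Round 4: Hoang vs Rivera — 4–15, Rivera advances.
The agenda winner is Rivera.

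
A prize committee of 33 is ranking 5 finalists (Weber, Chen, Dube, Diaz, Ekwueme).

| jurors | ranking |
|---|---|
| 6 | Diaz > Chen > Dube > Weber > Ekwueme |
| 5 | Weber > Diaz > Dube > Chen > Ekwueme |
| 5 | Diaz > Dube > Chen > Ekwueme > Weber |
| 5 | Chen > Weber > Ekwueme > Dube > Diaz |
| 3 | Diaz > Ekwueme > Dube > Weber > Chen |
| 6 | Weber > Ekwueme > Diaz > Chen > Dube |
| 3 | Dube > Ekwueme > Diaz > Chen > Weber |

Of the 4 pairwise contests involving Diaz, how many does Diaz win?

4

Diaz against each rival (33 jurors):
Diaz vs Weber: Diaz preferred on 6+5+3+3 = 17 ballots; Diaz wins 17–16.
Diaz vs Chen: Diaz, 28–5.
Diaz vs Dube: Diaz wins 25–8.
Diaz vs Ekwueme: Diaz wins 19–14.
Diaz beats Weber, Chen, Dube, Ekwueme — 4 pairwise wins.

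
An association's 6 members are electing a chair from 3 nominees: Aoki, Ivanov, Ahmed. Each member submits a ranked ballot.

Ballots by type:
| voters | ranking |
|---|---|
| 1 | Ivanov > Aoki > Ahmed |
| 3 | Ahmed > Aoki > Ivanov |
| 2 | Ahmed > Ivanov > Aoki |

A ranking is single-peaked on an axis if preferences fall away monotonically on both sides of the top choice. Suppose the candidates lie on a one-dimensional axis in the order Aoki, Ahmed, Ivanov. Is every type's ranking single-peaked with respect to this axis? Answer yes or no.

Axis positions: Aoki=1, Ahmed=2, Ivanov=3.
Type 1: ranking walks positions 3-1-2; Aoki is ranked above Ahmed even though Ahmed lies between Aoki and the peak Ivanov on the axis — preferences dip and rise again. Not single-peaked.
Type 2 (peak Ahmed at position 2): ranking walks positions 2-1-3, expanding outward from the peak — single-peaked.
Type 3 (peak Ahmed at position 2): ranking walks positions 2-3-1, expanding outward from the peak — single-peaked.
Type 1 violates single-peakedness, so the profile is not single-peaked on this axis.

no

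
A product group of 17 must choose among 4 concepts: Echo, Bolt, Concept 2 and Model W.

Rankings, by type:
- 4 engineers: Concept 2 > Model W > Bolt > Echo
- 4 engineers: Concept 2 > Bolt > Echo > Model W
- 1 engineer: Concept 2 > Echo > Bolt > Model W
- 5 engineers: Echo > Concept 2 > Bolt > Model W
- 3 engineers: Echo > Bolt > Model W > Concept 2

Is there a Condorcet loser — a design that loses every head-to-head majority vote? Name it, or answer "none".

Head-to-head results (17 engineers):
Echo–Bolt: Echo 9–8.
Echo vs Concept 2: Echo preferred on 5+3 = 8 ballots; Concept 2 wins 9–8.
Echo vs Model W: Echo preferred on 4+1+5+3 = 13 ballots; Echo wins 13–4.
Bolt vs Concept 2: 3 for Bolt, 14 for Concept 2 — Concept 2 by 14–3.
Bolt vs Model W: Bolt preferred on 4+1+5+3 = 13 ballots; Bolt wins 13–4.
Concept 2 vs Model W: Concept 2 wins 14–3.
Only Model W has no wins; Model W is the Condorcet loser.

Model W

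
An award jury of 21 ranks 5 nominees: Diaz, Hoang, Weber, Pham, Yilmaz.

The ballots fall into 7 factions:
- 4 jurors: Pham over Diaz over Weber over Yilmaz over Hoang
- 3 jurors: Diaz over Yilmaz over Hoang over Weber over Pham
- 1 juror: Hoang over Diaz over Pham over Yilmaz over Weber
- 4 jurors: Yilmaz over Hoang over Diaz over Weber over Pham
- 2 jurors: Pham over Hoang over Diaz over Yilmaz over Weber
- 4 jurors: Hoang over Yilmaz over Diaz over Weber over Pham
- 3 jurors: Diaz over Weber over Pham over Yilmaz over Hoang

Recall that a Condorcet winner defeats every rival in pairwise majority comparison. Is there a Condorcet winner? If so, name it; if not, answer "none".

Head-to-head results (21 jurors):
Diaz vs Hoang: Hoang wins 11–10.
Diaz vs Weber: Diaz, 21–0.
Diaz–Pham: Diaz 15–6.
Diaz–Yilmaz: Diaz 13–8.
Hoang vs Weber: Hoang, 14–7.
Hoang–Pham: Hoang 12–9.
Hoang vs Yilmaz: Yilmaz, 14–7.
Weber–Pham: Weber 14–7.
Weber vs Yilmaz: Yilmaz wins 14–7.
Pham vs Yilmaz: Yilmaz wins 11–10.
No nominee is unbeaten: Diaz loses to Hoang; Hoang loses to Yilmaz; Weber loses to Diaz; Pham loses to Diaz; Yilmaz loses to Diaz. In particular Diaz beats Yilmaz beats Hoang beats Diaz is a majority cycle — no Condorcet winner exists.

none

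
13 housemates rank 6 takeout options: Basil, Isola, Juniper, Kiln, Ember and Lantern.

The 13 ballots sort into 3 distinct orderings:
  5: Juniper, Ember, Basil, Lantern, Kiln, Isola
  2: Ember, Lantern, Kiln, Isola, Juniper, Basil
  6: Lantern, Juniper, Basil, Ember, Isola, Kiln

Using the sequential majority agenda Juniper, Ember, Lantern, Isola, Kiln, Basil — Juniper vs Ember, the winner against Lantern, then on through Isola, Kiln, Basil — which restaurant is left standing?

Lantern

Round 1: Juniper vs Ember — 11–2, Juniper advances.
Round 2: Juniper vs Lantern — 5–8, Lantern advances.
Round 3: Lantern vs Isola — 13–0, Lantern advances.
Round 4: Lantern vs Kiln — 13–0, Lantern advances.
Round 5: Lantern vs Basil — 8–5, Lantern advances.
The agenda winner is Lantern.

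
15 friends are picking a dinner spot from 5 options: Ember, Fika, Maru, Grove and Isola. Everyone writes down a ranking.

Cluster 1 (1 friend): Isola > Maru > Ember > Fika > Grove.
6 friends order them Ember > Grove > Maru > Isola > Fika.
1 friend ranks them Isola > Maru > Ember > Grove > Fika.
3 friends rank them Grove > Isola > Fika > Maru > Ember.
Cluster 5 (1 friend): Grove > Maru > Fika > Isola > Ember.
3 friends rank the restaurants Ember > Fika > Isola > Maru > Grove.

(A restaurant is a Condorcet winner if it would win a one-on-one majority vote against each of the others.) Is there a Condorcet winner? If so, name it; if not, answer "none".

Ember

Pairwise majorities:
Ember vs Fika: Ember, 11–4.
Ember vs Maru: Ember preferred on 6+3 = 9 ballots; Ember wins 9–6.
Ember vs Grove: Ember is ranked higher on 1+6+1+3 = 11 ballots, Grove on 4. Ember wins 11–4.
Ember vs Isola: 6+3 = 9 for Ember, 6 for Isola — Ember by 9–6.
Fika vs Maru: Maru wins 9–6.
Fika vs Grove: Grove wins 11–4.
Fika vs Isola: 4 to 11, Isola.
Maru vs Grove: 5 to 10, Grove.
Maru vs Isola: Maru is ranked higher on 6+1 = 7 ballots, Isola on 8. Isola wins 8–7.
Grove vs Isola: Grove wins 10–5.
Ember wins every pairwise contest, so Ember is the Condorcet winner.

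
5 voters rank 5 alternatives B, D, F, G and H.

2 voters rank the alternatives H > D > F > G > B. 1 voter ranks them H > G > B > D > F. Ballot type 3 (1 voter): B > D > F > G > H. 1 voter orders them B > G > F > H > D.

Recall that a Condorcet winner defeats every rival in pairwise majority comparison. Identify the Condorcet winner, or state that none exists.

H

Pairwise majorities:
B vs D: B, 3–2.
B vs F: B wins 3–2.
B vs G: G, 3–2.
B–H: H 3–2.
D–F: D 4–1.
D vs G: D, 3–2.
D–H: H 4–1.
F vs G: F wins 3–2.
F–H: H 3–2.
G–H: H 3–2.
Only H has no losses; H is the Condorcet winner.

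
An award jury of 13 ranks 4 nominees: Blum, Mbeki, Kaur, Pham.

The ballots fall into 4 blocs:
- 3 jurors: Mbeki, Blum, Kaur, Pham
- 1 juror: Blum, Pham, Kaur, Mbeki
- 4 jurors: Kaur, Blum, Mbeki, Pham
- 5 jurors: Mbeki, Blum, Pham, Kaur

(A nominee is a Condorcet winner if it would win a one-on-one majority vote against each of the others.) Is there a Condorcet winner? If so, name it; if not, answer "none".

Pairwise majorities:
Blum vs Mbeki: 1+4 = 5 for Blum, 8 for Mbeki — Mbeki by 8–5.
Blum vs Kaur: 3+1+5 = 9 for Blum, 4 for Kaur — Blum by 9–4.
Blum vs Pham: 13 to 0, Blum.
Mbeki vs Kaur: 8 to 5, Mbeki.
Mbeki vs Pham: 12 to 1, Mbeki.
Kaur vs Pham: 7 to 6, Kaur.
Mbeki wins every pairwise contest, so Mbeki is the Condorcet winner.

Mbeki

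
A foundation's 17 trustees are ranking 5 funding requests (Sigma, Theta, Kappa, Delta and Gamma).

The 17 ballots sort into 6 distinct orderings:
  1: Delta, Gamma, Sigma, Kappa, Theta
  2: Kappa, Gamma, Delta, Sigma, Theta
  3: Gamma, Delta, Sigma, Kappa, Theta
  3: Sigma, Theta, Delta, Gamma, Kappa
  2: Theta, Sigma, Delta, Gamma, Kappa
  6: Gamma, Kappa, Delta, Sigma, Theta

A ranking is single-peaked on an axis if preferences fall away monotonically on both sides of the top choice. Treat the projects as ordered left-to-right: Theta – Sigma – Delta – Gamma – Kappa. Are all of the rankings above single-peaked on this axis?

yes

Axis positions: Theta=1, Sigma=2, Delta=3, Gamma=4, Kappa=5.
Group 1 (peak Delta at position 3): ranking walks positions 3-4-2-5-1, expanding outward from the peak — single-peaked.
Group 2 (peak Kappa at position 5): ranking walks positions 5-4-3-2-1, expanding outward from the peak — single-peaked.
Group 3 (peak Gamma at position 4): ranking walks positions 4-3-2-5-1, expanding outward from the peak — single-peaked.
Group 4 (peak Sigma at position 2): ranking walks positions 2-1-3-4-5, expanding outward from the peak — single-peaked.
Group 5 (peak Theta at position 1): ranking walks positions 1-2-3-4-5, expanding outward from the peak — single-peaked.
Group 6 (peak Gamma at position 4): ranking walks positions 4-5-3-2-1, expanding outward from the peak — single-peaked.
Every ranking is single-peaked on this axis.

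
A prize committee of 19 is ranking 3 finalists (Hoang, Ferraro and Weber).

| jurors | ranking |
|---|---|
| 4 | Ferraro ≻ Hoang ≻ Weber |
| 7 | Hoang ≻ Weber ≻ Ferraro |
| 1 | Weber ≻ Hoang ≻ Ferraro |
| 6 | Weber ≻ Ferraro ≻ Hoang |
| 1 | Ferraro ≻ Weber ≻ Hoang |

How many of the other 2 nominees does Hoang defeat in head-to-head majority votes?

Hoang against each rival (19 jurors):
Hoang vs Ferraro: Hoang preferred on 7+1 = 8 ballots; Ferraro wins 11–8.
Hoang vs Weber: Hoang wins 11–8.
Hoang beats Weber; loses to Ferraro — 1 pairwise win.

1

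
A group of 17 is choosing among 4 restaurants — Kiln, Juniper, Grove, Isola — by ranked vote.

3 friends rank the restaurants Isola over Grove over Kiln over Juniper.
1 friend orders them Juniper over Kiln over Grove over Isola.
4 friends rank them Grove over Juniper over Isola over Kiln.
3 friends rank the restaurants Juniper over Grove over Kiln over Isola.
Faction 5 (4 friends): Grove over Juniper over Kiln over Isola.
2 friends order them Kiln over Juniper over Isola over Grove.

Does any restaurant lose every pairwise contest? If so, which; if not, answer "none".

Pairwise majorities:
Kiln–Juniper: Juniper 12–5.
Kiln vs Grove: 1+2 = 3 for Kiln, 14 for Grove — Grove by 14–3.
Kiln vs Isola: Kiln, 10–7.
Juniper vs Grove: 6 to 11, Grove.
Juniper vs Isola: Juniper preferred on 1+4+3+4+2 = 14 ballots; Juniper wins 14–3.
Grove–Isola: Grove 12–5.
Only Isola has no wins; Isola is the Condorcet loser.

Isola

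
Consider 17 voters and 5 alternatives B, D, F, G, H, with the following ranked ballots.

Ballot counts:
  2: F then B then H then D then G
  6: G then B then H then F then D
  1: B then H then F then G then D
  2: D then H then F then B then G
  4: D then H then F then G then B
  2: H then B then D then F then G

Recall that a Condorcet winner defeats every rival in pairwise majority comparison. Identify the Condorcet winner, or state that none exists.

Pairwise majorities:
B vs D: B preferred on 2+6+1+2 = 11 ballots; B wins 11–6.
B vs F: B, 9–8.
B vs G: 7 to 10, G.
B vs H: 9 to 8, B.
D vs F: D preferred on 2+4+2 = 8 ballots; F wins 9–8.
D vs G: 10 to 7, D.
D–H: H 11–6.
F vs G: F wins 11–6.
F vs H: F preferred on 2 ballots; H wins 15–2.
G vs H: 6 to 11, H.
Each alternative drops at least one matchup (B loses to G; D loses to B; F loses to B; G loses to D; H loses to B); the cycle B > D > G > B rules out a Condorcet winner.

none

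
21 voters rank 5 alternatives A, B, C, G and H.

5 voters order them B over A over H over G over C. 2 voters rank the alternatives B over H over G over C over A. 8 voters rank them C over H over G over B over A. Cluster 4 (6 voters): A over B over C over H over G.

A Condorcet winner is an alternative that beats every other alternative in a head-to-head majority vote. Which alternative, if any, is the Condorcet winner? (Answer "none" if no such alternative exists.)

B

Pairwise majorities:
A vs B: B wins 15–6.
A vs C: A wins 11–10.
A vs G: A wins 11–10.
A vs H: A wins 11–10.
B vs C: B, 13–8.
B vs G: B wins 13–8.
B vs H: B, 13–8.
C vs G: C wins 14–7.
C vs H: C, 14–7.
G vs H: H wins 21–0.
B defeats every rival head-to-head and is the Condorcet winner.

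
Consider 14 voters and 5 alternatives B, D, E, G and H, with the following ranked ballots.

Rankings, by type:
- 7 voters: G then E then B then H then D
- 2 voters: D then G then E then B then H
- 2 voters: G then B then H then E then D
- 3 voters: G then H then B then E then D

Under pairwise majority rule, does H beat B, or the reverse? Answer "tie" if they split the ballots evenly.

B

Ballots ranking H above B: 3.
Ballots ranking B above H: 14 − 3 = 11.
B wins the head-to-head 11–3.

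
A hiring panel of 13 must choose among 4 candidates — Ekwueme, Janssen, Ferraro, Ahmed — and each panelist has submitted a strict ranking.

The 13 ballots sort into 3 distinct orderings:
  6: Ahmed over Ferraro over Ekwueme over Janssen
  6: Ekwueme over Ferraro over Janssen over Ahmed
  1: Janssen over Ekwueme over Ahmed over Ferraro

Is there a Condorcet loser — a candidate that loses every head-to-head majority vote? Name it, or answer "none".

Pairwise majorities:
Ekwueme vs Janssen: Ekwueme is ranked higher on 6+6 = 12 ballots, Janssen on 1. Ekwueme wins 12–1.
Ekwueme–Ferraro: Ekwueme 7–6.
Ekwueme–Ahmed: Ekwueme 7–6.
Janssen vs Ferraro: Ferraro, 12–1.
Janssen vs Ahmed: 7 to 6, Janssen.
Ferraro vs Ahmed: Ferraro is ranked higher on 6 ballots, Ahmed on 7. Ahmed wins 7–6.
No candidate is winless: Ekwueme beats Janssen; Janssen beats Ahmed; Ferraro beats Janssen; Ahmed beats Ferraro. There is no Condorcet loser.

none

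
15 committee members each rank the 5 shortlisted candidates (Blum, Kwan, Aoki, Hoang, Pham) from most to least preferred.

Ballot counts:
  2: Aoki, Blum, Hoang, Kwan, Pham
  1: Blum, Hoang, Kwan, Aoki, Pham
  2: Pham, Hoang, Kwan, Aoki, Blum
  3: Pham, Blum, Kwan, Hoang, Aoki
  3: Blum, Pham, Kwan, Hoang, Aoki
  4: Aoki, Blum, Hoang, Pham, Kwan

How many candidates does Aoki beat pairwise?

1

Aoki against each rival (15 committee members):
Aoki vs Blum: Aoki, 8–7.
Aoki vs Kwan: 2+4 = 6 for Aoki, 9 for Kwan — Kwan by 9–6.
Aoki vs Hoang: 2+4 = 6 for Aoki, 9 for Hoang — Hoang by 9–6.
Aoki vs Pham: 2+1+4 = 7 for Aoki, 8 for Pham — Pham by 8–7.
Aoki beats Blum; loses to Kwan, Hoang, Pham — 1 pairwise win.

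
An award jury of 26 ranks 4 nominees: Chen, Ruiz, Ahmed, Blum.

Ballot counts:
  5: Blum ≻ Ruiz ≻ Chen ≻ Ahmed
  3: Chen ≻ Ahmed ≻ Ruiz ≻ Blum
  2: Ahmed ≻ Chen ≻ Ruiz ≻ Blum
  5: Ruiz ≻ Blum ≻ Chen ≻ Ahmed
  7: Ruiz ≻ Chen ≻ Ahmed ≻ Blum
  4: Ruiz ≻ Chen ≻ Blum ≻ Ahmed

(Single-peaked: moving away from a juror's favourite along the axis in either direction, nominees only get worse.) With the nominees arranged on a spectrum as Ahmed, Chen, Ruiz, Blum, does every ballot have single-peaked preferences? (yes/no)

Axis positions: Ahmed=1, Chen=2, Ruiz=3, Blum=4.
Group 1 (peak Blum at position 4): ranking walks positions 4-3-2-1, expanding outward from the peak — single-peaked.
Group 2 (peak Chen at position 2): ranking walks positions 2-1-3-4, expanding outward from the peak — single-peaked.
Group 3 (peak Ahmed at position 1): ranking walks positions 1-2-3-4, expanding outward from the peak — single-peaked.
Group 4 (peak Ruiz at position 3): ranking walks positions 3-4-2-1, expanding outward from the peak — single-peaked.
Group 5 (peak Ruiz at position 3): ranking walks positions 3-2-1-4, expanding outward from the peak — single-peaked.
Group 6 (peak Ruiz at position 3): ranking walks positions 3-2-4-1, expanding outward from the peak — single-peaked.
Every ranking is single-peaked on this axis.

yes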